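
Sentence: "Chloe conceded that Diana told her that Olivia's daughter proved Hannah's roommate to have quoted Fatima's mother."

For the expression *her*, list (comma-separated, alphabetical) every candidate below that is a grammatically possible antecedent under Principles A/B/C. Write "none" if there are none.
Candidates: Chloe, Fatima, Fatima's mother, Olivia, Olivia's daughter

Chloe

*her* is a pronoun; Principle B requires it to be free in its binding domain — the clause headed by 'told'.
— Chloe: subject of the matrix clause; c-commands the pronoun but lies outside its binding domain — allowed.
— Fatima: possessor inside the object DP of the clause headed by 'quoted'; is c-commanded by the pronoun; coreference would bind this R-expression — blocked (Principle C).
— Fatima's mother: object of the clause headed by 'quoted'; is c-commanded by the pronoun; coreference would bind this R-expression — blocked (Principle C).
— Olivia: possessor inside the subject DP of the clause headed by 'proved'; is c-commanded by the pronoun; coreference would bind this R-expression — blocked (Principle C).
— Olivia's daughter: subject of the clause headed by 'proved'; is c-commanded by the pronoun; coreference would bind this R-expression — blocked (Principle C).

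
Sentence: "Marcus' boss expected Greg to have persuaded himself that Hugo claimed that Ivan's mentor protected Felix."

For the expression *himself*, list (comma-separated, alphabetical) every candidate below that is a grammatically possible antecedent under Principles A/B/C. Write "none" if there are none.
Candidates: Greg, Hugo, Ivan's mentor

*himself* is a reflexive; Principle A requires it to be bound within its binding domain — the clause headed by 'persuaded'.
— Greg: subject of the clause headed by 'persuaded'; c-commands the reflexive within its binding domain — allowed (Principle A).
— Hugo: subject of the clause headed by 'claimed'; does not c-command the reflexive — cannot bind it (Principle A).
— Ivan's mentor: subject of the clause headed by 'protected'; does not c-command the reflexive — cannot bind it (Principle A).

Greg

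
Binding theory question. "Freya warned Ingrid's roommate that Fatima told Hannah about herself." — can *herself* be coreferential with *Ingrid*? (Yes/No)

*herself* is a reflexive; Principle A requires it to be bound within its binding domain — the clause headed by 'told'.
— Ingrid: possessor inside the object DP of the matrix clause; does not c-command the reflexive — cannot bind it (Principle A).

No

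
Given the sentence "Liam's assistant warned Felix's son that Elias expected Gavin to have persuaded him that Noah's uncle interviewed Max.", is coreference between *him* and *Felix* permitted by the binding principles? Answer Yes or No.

Yes

*him* is a pronoun; Principle B requires it to be free in its binding domain — the clause headed by 'persuaded'.
— Felix: possessor inside the object DP of the matrix clause; does not c-command the pronoun — Principle B does not apply; allowed.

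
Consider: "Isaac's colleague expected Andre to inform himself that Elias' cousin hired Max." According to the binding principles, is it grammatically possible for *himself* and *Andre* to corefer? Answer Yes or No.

*himself* is a reflexive; Principle A requires it to be bound within its binding domain — the clause headed by 'inform'.
— Andre: subject of the clause headed by 'inform'; c-commands the reflexive within its binding domain — allowed (Principle A).

Yes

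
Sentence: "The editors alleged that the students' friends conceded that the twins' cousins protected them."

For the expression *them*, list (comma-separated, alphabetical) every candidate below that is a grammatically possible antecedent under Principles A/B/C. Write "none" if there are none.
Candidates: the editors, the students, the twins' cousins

the editors, the students

*them* is a pronoun; Principle B requires it to be free in its binding domain — the clause headed by 'protected'.
— the editors: subject of the matrix clause; c-commands the pronoun but lies outside its binding domain — allowed.
— the students: possessor inside the subject DP of the clause headed by 'conceded'; does not c-command the pronoun — Principle B does not apply; allowed.
— the twins' cousins: subject of the clause headed by 'protected'; c-commands the pronoun within its binding domain — blocked (Principle B).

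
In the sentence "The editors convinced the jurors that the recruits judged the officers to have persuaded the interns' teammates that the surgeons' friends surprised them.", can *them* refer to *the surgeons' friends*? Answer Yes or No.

*them* is a pronoun; Principle B requires it to be free in its binding domain — the clause headed by 'surprised'.
— the surgeons' friends: subject of the clause headed by 'surprised'; c-commands the pronoun within its binding domain — blocked (Principle B).

No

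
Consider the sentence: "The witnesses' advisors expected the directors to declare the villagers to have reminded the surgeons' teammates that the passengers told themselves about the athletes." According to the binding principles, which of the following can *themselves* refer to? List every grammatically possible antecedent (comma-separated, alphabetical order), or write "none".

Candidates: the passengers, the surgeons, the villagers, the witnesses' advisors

the passengers

*themselves* is a reflexive; Principle A requires it to be bound within its binding domain — the clause headed by 'told'.
— the passengers: subject of the clause headed by 'told'; c-commands the reflexive within its binding domain — allowed (Principle A).
— the surgeons: possessor inside the object DP of the clause headed by 'reminded'; does not c-command the reflexive — cannot bind it (Principle A).
— the villagers: subject of the clause headed by 'reminded'; c-commands the reflexive but lies outside its binding domain — cannot bind it (Principle A).
— the witnesses' advisors: subject of the matrix clause; c-commands the reflexive but lies outside its binding domain — cannot bind it (Principle A).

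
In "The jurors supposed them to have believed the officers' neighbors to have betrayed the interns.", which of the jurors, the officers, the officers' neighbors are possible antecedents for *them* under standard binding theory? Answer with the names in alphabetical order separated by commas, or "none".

none

*them* is a pronoun; Principle B requires it to be free in its binding domain — the matrix clause.
— the jurors: subject of the matrix clause; c-commands the pronoun within its binding domain — blocked (Principle B).
— the officers: possessor inside the subject DP of the clause headed by 'betrayed'; is c-commanded by the pronoun; coreference would bind this R-expression — blocked (Principle C).
— the officers' neighbors: subject of the clause headed by 'betrayed'; is c-commanded by the pronoun; coreference would bind this R-expression — blocked (Principle C).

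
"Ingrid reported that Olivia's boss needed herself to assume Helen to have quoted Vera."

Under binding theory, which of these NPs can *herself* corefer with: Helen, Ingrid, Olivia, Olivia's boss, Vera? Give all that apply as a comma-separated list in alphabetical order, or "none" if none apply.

Olivia's boss

*herself* is a reflexive; Principle A requires it to be bound within its binding domain — the clause headed by 'needed'.
— Helen: subject of the clause headed by 'quoted'; does not c-command the reflexive — cannot bind it (Principle A).
— Ingrid: subject of the matrix clause; c-commands the reflexive but lies outside its binding domain — cannot bind it (Principle A).
— Olivia: possessor inside the subject DP of the clause headed by 'needed'; does not c-command the reflexive — cannot bind it (Principle A).
— Olivia's boss: subject of the clause headed by 'needed'; c-commands the reflexive within its binding domain — allowed (Principle A).
— Vera: object of the clause headed by 'quoted'; does not c-command the reflexive — cannot bind it (Principle A).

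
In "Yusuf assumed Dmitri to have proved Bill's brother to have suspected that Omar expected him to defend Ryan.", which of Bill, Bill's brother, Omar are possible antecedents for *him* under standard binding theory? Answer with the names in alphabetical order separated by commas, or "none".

*him* is a pronoun; Principle B requires it to be free in its binding domain — the clause headed by 'expected'.
— Bill: possessor inside the subject DP of the clause headed by 'suspected'; does not c-command the pronoun — Principle B does not apply; allowed.
— Bill's brother: subject of the clause headed by 'suspected'; c-commands the pronoun but lies outside its binding domain — allowed.
— Omar: subject of the clause headed by 'expected'; c-commands the pronoun within its binding domain — blocked (Principle B).

Bill, Bill's brother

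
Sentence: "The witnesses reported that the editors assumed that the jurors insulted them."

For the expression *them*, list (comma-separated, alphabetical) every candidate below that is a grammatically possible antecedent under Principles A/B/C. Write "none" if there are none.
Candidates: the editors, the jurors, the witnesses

the editors, the witnesses

*them* is a pronoun; Principle B requires it to be free in its binding domain — the clause headed by 'insulted'.
— the editors: subject of the clause headed by 'assumed'; c-commands the pronoun but lies outside its binding domain — allowed.
— the jurors: subject of the clause headed by 'insulted'; c-commands the pronoun within its binding domain — blocked (Principle B).
— the witnesses: subject of the matrix clause; c-commands the pronoun but lies outside its binding domain — allowed.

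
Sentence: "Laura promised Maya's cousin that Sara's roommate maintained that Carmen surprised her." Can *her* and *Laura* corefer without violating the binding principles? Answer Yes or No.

*Laura* is an R-expression; Principle C requires it to be free (not bound by any c-commanding expression).
— her: object of the clause headed by 'surprised'; the pronoun does not c-command the R-expression — coreference allowed.

Yes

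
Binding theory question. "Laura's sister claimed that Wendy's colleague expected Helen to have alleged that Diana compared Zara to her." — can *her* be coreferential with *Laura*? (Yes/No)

Yes

*her* is a pronoun; Principle B requires it to be free in its binding domain — the clause headed by 'compared'.
— Laura: possessor inside the subject DP of the matrix clause; does not c-command the pronoun — Principle B does not apply; allowed.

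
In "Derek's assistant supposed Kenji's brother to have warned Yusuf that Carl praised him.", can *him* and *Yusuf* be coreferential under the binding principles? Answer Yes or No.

*Yusuf* is an R-expression; Principle C requires it to be free (not bound by any c-commanding expression).
— him: object of the clause headed by 'praised'; the pronoun does not c-command the R-expression — coreference allowed.

Yes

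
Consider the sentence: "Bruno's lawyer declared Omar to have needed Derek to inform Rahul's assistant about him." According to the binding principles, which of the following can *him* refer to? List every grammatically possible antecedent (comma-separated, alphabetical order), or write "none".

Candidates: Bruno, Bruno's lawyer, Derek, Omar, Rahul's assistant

Bruno, Bruno's lawyer, Omar

*him* is a pronoun; Principle B requires it to be free in its binding domain — the clause headed by 'inform'.
— Bruno: possessor inside the subject DP of the matrix clause; does not c-command the pronoun — Principle B does not apply; allowed.
— Bruno's lawyer: subject of the matrix clause; c-commands the pronoun but lies outside its binding domain — allowed.
— Derek: subject of the clause headed by 'inform'; c-commands the pronoun within its binding domain — blocked (Principle B).
— Omar: subject of the clause headed by 'needed'; c-commands the pronoun but lies outside its binding domain — allowed.
— Rahul's assistant: object of the clause headed by 'inform'; c-commands the pronoun within its binding domain — blocked (Principle B).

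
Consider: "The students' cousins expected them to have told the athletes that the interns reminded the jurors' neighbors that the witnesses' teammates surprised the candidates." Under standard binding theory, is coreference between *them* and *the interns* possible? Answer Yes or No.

*the interns* is an R-expression; Principle C requires it to be free (not bound by any c-commanding expression).
— them: subject of the clause headed by 'told'; the pronoun c-commands the R-expression — coreference blocked (Principle C).

No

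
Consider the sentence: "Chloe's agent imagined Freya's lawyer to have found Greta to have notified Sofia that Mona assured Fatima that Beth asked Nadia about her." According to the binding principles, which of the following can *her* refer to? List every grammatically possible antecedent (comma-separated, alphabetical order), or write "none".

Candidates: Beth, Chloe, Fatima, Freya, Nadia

*her* is a pronoun; Principle B requires it to be free in its binding domain — the clause headed by 'asked'.
— Beth: subject of the clause headed by 'asked'; c-commands the pronoun within its binding domain — blocked (Principle B).
— Chloe: possessor inside the subject DP of the matrix clause; does not c-command the pronoun — Principle B does not apply; allowed.
— Fatima: object of the clause headed by 'assured'; c-commands the pronoun but lies outside its binding domain — allowed.
— Freya: possessor inside the subject DP of the clause headed by 'found'; does not c-command the pronoun — Principle B does not apply; allowed.
— Nadia: object of the clause headed by 'asked'; c-commands the pronoun within its binding domain — blocked (Principle B).

Chloe, Fatima, Freya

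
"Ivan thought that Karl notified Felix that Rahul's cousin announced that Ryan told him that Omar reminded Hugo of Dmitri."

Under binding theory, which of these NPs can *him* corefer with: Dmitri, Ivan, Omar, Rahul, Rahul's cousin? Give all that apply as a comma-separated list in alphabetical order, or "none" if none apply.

Ivan, Rahul, Rahul's cousin

*him* is a pronoun; Principle B requires it to be free in its binding domain — the clause headed by 'told'.
— Dmitri: second object of the clause headed by 'reminded'; is c-commanded by the pronoun; coreference would bind this R-expression — blocked (Principle C).
— Ivan: subject of the matrix clause; c-commands the pronoun but lies outside its binding domain — allowed.
— Omar: subject of the clause headed by 'reminded'; is c-commanded by the pronoun; coreference would bind this R-expression — blocked (Principle C).
— Rahul: possessor inside the subject DP of the clause headed by 'announced'; does not c-command the pronoun — Principle B does not apply; allowed.
— Rahul's cousin: subject of the clause headed by 'announced'; c-commands the pronoun but lies outside its binding domain — allowed.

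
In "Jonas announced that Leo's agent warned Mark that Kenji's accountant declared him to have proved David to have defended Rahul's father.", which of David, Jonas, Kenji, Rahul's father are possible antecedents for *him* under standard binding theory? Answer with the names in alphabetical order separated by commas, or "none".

Jonas, Kenji

*him* is a pronoun; Principle B requires it to be free in its binding domain — the clause headed by 'declared'.
— David: subject of the clause headed by 'defended'; is c-commanded by the pronoun; coreference would bind this R-expression — blocked (Principle C).
— Jonas: subject of the matrix clause; c-commands the pronoun but lies outside its binding domain — allowed.
— Kenji: possessor inside the subject DP of the clause headed by 'declared'; does not c-command the pronoun — Principle B does not apply; allowed.
— Rahul's father: object of the clause headed by 'defended'; is c-commanded by the pronoun; coreference would bind this R-expression — blocked (Principle C).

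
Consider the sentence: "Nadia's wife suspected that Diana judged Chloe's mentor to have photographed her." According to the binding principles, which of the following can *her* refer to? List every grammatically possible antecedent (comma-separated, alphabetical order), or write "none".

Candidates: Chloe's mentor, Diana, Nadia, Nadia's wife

*her* is a pronoun; Principle B requires it to be free in its binding domain — the clause headed by 'photographed'.
— Chloe's mentor: subject of the clause headed by 'photographed'; c-commands the pronoun within its binding domain — blocked (Principle B).
— Diana: subject of the clause headed by 'judged'; c-commands the pronoun but lies outside its binding domain — allowed.
— Nadia: possessor inside the subject DP of the matrix clause; does not c-command the pronoun — Principle B does not apply; allowed.
— Nadia's wife: subject of the matrix clause; c-commands the pronoun but lies outside its binding domain — allowed.

Diana, Nadia, Nadia's wife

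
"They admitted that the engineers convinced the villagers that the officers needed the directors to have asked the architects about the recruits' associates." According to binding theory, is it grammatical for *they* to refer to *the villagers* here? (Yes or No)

*the villagers* is an R-expression; Principle C requires it to be free (not bound by any c-commanding expression).
— they: subject of the matrix clause; the pronoun c-commands the R-expression — coreference blocked (Principle C).

No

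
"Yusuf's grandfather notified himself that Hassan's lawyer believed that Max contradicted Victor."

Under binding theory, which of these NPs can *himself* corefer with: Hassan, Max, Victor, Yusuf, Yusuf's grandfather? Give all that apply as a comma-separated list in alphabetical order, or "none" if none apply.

Yusuf's grandfather

*himself* is a reflexive; Principle A requires it to be bound within its binding domain — the matrix clause.
— Hassan: possessor inside the subject DP of the clause headed by 'believed'; does not c-command the reflexive — cannot bind it (Principle A).
— Max: subject of the clause headed by 'contradicted'; does not c-command the reflexive — cannot bind it (Principle A).
— Victor: object of the clause headed by 'contradicted'; does not c-command the reflexive — cannot bind it (Principle A).
— Yusuf: possessor inside the subject DP of the matrix clause; does not c-command the reflexive — cannot bind it (Principle A).
— Yusuf's grandfather: subject of the matrix clause; c-commands the reflexive within its binding domain — allowed (Principle A).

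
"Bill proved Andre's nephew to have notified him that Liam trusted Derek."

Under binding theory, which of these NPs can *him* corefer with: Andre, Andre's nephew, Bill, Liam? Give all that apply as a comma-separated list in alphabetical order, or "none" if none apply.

Andre, Bill

*him* is a pronoun; Principle B requires it to be free in its binding domain — the clause headed by 'notified'.
— Andre: possessor inside the subject DP of the clause headed by 'notified'; does not c-command the pronoun — Principle B does not apply; allowed.
— Andre's nephew: subject of the clause headed by 'notified'; c-commands the pronoun within its binding domain — blocked (Principle B).
— Bill: subject of the matrix clause; c-commands the pronoun but lies outside its binding domain — allowed.
— Liam: subject of the clause headed by 'trusted'; is c-commanded by the pronoun; coreference would bind this R-expression — blocked (Principle C).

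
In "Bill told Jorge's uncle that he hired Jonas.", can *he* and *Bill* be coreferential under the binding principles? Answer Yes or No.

Yes

*Bill* is an R-expression; Principle C requires it to be free (not bound by any c-commanding expression).
— he: subject of the clause headed by 'hired'; the pronoun does not c-command the R-expression — coreference allowed.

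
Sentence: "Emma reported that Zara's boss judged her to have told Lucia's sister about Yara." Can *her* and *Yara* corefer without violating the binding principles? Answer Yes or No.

*Yara* is an R-expression; Principle C requires it to be free (not bound by any c-commanding expression).
— her: subject of the clause headed by 'told'; the pronoun c-commands the R-expression — coreference blocked (Principle C).

No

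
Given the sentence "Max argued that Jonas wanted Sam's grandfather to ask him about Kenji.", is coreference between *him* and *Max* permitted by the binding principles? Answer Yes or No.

Yes

*him* is a pronoun; Principle B requires it to be free in its binding domain — the clause headed by 'ask'.
— Max: subject of the matrix clause; c-commands the pronoun but lies outside its binding domain — allowed.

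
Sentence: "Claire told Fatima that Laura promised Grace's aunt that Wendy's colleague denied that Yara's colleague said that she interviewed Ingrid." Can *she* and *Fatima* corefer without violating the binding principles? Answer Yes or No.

*Fatima* is an R-expression; Principle C requires it to be free (not bound by any c-commanding expression).
— she: subject of the clause headed by 'interviewed'; the pronoun does not c-command the R-expression — coreference allowed.

Yes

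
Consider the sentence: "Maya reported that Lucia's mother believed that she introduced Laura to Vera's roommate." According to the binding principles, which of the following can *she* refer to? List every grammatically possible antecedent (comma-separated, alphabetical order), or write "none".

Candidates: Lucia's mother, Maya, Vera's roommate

*she* is a pronoun; Principle B requires it to be free in its binding domain — the clause headed by 'introduced'.
— Lucia's mother: subject of the clause headed by 'believed'; c-commands the pronoun but lies outside its binding domain — allowed.
— Maya: subject of the matrix clause; c-commands the pronoun but lies outside its binding domain — allowed.
— Vera's roommate: second object of the clause headed by 'introduced'; is c-commanded by the pronoun; coreference would bind this R-expression — blocked (Principle C).

Lucia's mother, Maya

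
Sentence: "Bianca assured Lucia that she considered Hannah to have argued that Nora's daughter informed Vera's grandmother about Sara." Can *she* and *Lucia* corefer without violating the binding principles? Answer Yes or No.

*Lucia* is an R-expression; Principle C requires it to be free (not bound by any c-commanding expression).
— she: subject of the clause headed by 'considered'; the pronoun does not c-command the R-expression — coreference allowed.

Yes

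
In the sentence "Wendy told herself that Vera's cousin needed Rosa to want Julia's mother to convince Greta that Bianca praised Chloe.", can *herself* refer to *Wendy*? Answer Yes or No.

*herself* is a reflexive; Principle A requires it to be bound within its binding domain — the matrix clause.
— Wendy: subject of the matrix clause; c-commands the reflexive within its binding domain — allowed (Principle A).

Yes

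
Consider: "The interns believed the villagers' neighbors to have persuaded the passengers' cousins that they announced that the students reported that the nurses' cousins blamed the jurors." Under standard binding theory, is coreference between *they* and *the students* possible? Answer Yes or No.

*the students* is an R-expression; Principle C requires it to be free (not bound by any c-commanding expression).
— they: subject of the clause headed by 'announced'; the pronoun c-commands the R-expression — coreference blocked (Principle C).

No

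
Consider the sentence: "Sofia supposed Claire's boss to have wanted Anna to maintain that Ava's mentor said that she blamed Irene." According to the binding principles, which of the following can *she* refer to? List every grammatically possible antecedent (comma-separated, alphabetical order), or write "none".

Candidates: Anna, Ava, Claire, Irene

Anna, Ava, Claire

*she* is a pronoun; Principle B requires it to be free in its binding domain — the clause headed by 'blamed'.
— Anna: subject of the clause headed by 'maintain'; c-commands the pronoun but lies outside its binding domain — allowed.
— Ava: possessor inside the subject DP of the clause headed by 'said'; does not c-command the pronoun — Principle B does not apply; allowed.
— Claire: possessor inside the subject DP of the clause headed by 'wanted'; does not c-command the pronoun — Principle B does not apply; allowed.
— Irene: object of the clause headed by 'blamed'; is c-commanded by the pronoun; coreference would bind this R-expression — blocked (Principle C).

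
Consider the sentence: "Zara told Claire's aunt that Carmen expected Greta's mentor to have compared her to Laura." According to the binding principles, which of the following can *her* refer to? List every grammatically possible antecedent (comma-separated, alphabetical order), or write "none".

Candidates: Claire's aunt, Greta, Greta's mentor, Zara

*her* is a pronoun; Principle B requires it to be free in its binding domain — the clause headed by 'compared'.
— Claire's aunt: object of the matrix clause; c-commands the pronoun but lies outside its binding domain — allowed.
— Greta: possessor inside the subject DP of the clause headed by 'compared'; does not c-command the pronoun — Principle B does not apply; allowed.
— Greta's mentor: subject of the clause headed by 'compared'; c-commands the pronoun within its binding domain — blocked (Principle B).
— Zara: subject of the matrix clause; c-commands the pronoun but lies outside its binding domain — allowed.

Claire's aunt, Greta, Zara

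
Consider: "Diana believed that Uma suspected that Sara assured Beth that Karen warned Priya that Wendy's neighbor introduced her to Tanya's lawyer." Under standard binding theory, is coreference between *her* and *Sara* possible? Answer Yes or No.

Yes

*Sara* is an R-expression; Principle C requires it to be free (not bound by any c-commanding expression).
— her: object of the clause headed by 'introduced'; the pronoun does not c-command the R-expression — coreference allowed.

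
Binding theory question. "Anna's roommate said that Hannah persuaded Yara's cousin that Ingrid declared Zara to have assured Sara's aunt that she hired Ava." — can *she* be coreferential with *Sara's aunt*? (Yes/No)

*she* is a pronoun; Principle B requires it to be free in its binding domain — the clause headed by 'hired'.
— Sara's aunt: object of the clause headed by 'assured'; c-commands the pronoun but lies outside its binding domain — allowed.

Yes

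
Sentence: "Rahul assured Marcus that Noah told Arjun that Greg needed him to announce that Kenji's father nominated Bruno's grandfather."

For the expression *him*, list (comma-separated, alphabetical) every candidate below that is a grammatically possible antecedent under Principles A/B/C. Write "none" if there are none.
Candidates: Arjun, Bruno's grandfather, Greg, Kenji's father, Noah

Arjun, Noah

*him* is a pronoun; Principle B requires it to be free in its binding domain — the clause headed by 'needed'.
— Arjun: object of the clause headed by 'told'; c-commands the pronoun but lies outside its binding domain — allowed.
— Bruno's grandfather: object of the clause headed by 'nominated'; is c-commanded by the pronoun; coreference would bind this R-expression — blocked (Principle C).
— Greg: subject of the clause headed by 'needed'; c-commands the pronoun within its binding domain — blocked (Principle B).
— Kenji's father: subject of the clause headed by 'nominated'; is c-commanded by the pronoun; coreference would bind this R-expression — blocked (Principle C).
— Noah: subject of the clause headed by 'told'; c-commands the pronoun but lies outside its binding domain — allowed.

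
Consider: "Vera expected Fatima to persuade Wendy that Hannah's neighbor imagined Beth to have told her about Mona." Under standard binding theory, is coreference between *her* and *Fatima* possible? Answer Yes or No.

*Fatima* is an R-expression; Principle C requires it to be free (not bound by any c-commanding expression).
— her: object of the clause headed by 'told'; the pronoun does not c-command the R-expression — coreference allowed.

Yes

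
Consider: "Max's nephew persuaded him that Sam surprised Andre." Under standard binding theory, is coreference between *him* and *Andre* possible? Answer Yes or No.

No

*Andre* is an R-expression; Principle C requires it to be free (not bound by any c-commanding expression).
— him: object of the matrix clause; the pronoun c-commands the R-expression — coreference blocked (Principle C).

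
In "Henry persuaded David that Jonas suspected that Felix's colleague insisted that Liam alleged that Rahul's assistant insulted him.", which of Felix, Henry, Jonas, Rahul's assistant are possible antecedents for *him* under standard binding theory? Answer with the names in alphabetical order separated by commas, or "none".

Felix, Henry, Jonas

*him* is a pronoun; Principle B requires it to be free in its binding domain — the clause headed by 'insulted'.
— Felix: possessor inside the subject DP of the clause headed by 'insisted'; does not c-command the pronoun — Principle B does not apply; allowed.
— Henry: subject of the matrix clause; c-commands the pronoun but lies outside its binding domain — allowed.
— Jonas: subject of the clause headed by 'suspected'; c-commands the pronoun but lies outside its binding domain — allowed.
— Rahul's assistant: subject of the clause headed by 'insulted'; c-commands the pronoun within its binding domain — blocked (Principle B).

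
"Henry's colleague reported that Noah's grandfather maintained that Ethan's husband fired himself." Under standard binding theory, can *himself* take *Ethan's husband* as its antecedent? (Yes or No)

Yes

*himself* is a reflexive; Principle A requires it to be bound within its binding domain — the clause headed by 'fired'.
— Ethan's husband: subject of the clause headed by 'fired'; c-commands the reflexive within its binding domain — allowed (Principle A).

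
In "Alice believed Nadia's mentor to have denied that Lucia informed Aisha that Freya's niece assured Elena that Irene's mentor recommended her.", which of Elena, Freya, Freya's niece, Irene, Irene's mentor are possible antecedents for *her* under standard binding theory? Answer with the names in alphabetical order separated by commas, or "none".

Elena, Freya, Freya's niece, Irene

*her* is a pronoun; Principle B requires it to be free in its binding domain — the clause headed by 'recommended'.
— Elena: object of the clause headed by 'assured'; c-commands the pronoun but lies outside its binding domain — allowed.
— Freya: possessor inside the subject DP of the clause headed by 'assured'; does not c-command the pronoun — Principle B does not apply; allowed.
— Freya's niece: subject of the clause headed by 'assured'; c-commands the pronoun but lies outside its binding domain — allowed.
— Irene: possessor inside the subject DP of the clause headed by 'recommended'; does not c-command the pronoun — Principle B does not apply; allowed.
— Irene's mentor: subject of the clause headed by 'recommended'; c-commands the pronoun within its binding domain — blocked (Principle B).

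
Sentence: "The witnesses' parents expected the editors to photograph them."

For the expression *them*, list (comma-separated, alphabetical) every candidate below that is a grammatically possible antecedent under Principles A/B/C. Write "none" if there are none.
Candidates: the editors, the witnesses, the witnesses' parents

the witnesses, the witnesses' parents

*them* is a pronoun; Principle B requires it to be free in its binding domain — the clause headed by 'photograph'.
— the editors: subject of the clause headed by 'photograph'; c-commands the pronoun within its binding domain — blocked (Principle B).
— the witnesses: possessor inside the subject DP of the matrix clause; does not c-command the pronoun — Principle B does not apply; allowed.
— the witnesses' parents: subject of the matrix clause; c-commands the pronoun but lies outside its binding domain — allowed.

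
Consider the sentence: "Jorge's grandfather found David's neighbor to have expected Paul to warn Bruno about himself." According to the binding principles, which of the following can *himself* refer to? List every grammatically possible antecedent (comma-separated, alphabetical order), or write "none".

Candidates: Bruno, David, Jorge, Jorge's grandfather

*himself* is a reflexive; Principle A requires it to be bound within its binding domain — the clause headed by 'warn'.
— Bruno: object of the clause headed by 'warn'; c-commands the reflexive within its binding domain — allowed (Principle A).
— David: possessor inside the subject DP of the clause headed by 'expected'; does not c-command the reflexive — cannot bind it (Principle A).
— Jorge: possessor inside the subject DP of the matrix clause; does not c-command the reflexive — cannot bind it (Principle A).
— Jorge's grandfather: subject of the matrix clause; c-commands the reflexive but lies outside its binding domain — cannot bind it (Principle A).

Bruno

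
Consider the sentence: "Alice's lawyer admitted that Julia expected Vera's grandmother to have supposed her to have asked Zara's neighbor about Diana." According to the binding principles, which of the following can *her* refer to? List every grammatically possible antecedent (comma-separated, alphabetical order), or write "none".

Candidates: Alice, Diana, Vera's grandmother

Alice

*her* is a pronoun; Principle B requires it to be free in its binding domain — the clause headed by 'supposed'.
— Alice: possessor inside the subject DP of the matrix clause; does not c-command the pronoun — Principle B does not apply; allowed.
— Diana: second object of the clause headed by 'asked'; is c-commanded by the pronoun; coreference would bind this R-expression — blocked (Principle C).
— Vera's grandmother: subject of the clause headed by 'supposed'; c-commands the pronoun within its binding domain — blocked (Principle B).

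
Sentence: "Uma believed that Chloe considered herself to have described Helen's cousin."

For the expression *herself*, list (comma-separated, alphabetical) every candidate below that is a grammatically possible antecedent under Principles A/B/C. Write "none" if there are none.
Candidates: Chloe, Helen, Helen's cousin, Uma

*herself* is a reflexive; Principle A requires it to be bound within its binding domain — the clause headed by 'considered'.
— Chloe: subject of the clause headed by 'considered'; c-commands the reflexive within its binding domain — allowed (Principle A).
— Helen: possessor inside the object DP of the clause headed by 'described'; does not c-command the reflexive — cannot bind it (Principle A).
— Helen's cousin: object of the clause headed by 'described'; does not c-command the reflexive — cannot bind it (Principle A).
— Uma: subject of the matrix clause; c-commands the reflexive but lies outside its binding domain — cannot bind it (Principle A).

Chloe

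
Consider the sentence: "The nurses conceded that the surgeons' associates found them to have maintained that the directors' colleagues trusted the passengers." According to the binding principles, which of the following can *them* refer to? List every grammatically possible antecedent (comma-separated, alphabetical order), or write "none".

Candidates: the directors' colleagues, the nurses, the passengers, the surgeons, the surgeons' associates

the nurses, the surgeons

*them* is a pronoun; Principle B requires it to be free in its binding domain — the clause headed by 'found'.
— the directors' colleagues: subject of the clause headed by 'trusted'; is c-commanded by the pronoun; coreference would bind this R-expression — blocked (Principle C).
— the nurses: subject of the matrix clause; c-commands the pronoun but lies outside its binding domain — allowed.
— the passengers: object of the clause headed by 'trusted'; is c-commanded by the pronoun; coreference would bind this R-expression — blocked (Principle C).
— the surgeons: possessor inside the subject DP of the clause headed by 'found'; does not c-command the pronoun — Principle B does not apply; allowed.
— the surgeons' associates: subject of the clause headed by 'found'; c-commands the pronoun within its binding domain — blocked (Principle B).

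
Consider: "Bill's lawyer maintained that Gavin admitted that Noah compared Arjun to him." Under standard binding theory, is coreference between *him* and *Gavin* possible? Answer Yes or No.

*Gavin* is an R-expression; Principle C requires it to be free (not bound by any c-commanding expression).
— him: second object of the clause headed by 'compared'; the pronoun does not c-command the R-expression — coreference allowed.

Yes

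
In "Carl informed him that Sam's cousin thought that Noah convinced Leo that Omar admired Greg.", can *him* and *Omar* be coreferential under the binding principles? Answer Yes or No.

No

*Omar* is an R-expression; Principle C requires it to be free (not bound by any c-commanding expression).
— him: object of the matrix clause; the pronoun c-commands the R-expression — coreference blocked (Principle C).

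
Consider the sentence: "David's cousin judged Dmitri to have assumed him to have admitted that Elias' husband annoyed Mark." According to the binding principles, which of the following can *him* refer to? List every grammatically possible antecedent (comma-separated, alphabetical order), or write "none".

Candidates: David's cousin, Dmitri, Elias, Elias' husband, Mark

David's cousin

*him* is a pronoun; Principle B requires it to be free in its binding domain — the clause headed by 'assumed'.
— David's cousin: subject of the matrix clause; c-commands the pronoun but lies outside its binding domain — allowed.
— Dmitri: subject of the clause headed by 'assumed'; c-commands the pronoun within its binding domain — blocked (Principle B).
— Elias: possessor inside the subject DP of the clause headed by 'annoyed'; is c-commanded by the pronoun; coreference would bind this R-expression — blocked (Principle C).
— Elias' husband: subject of the clause headed by 'annoyed'; is c-commanded by the pronoun; coreference would bind this R-expression — blocked (Principle C).
— Mark: object of the clause headed by 'annoyed'; is c-commanded by the pronoun; coreference would bind this R-expression — blocked (Principle C).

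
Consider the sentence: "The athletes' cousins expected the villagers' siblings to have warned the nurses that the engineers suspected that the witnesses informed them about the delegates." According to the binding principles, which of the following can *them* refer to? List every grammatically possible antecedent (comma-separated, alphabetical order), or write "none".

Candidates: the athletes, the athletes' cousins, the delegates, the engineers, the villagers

the athletes, the athletes' cousins, the engineers, the villagers

*them* is a pronoun; Principle B requires it to be free in its binding domain — the clause headed by 'informed'.
— the athletes: possessor inside the subject DP of the matrix clause; does not c-command the pronoun — Principle B does not apply; allowed.
— the athletes' cousins: subject of the matrix clause; c-commands the pronoun but lies outside its binding domain — allowed.
— the delegates: second object of the clause headed by 'informed'; is c-commanded by the pronoun; coreference would bind this R-expression — blocked (Principle C).
— the engineers: subject of the clause headed by 'suspected'; c-commands the pronoun but lies outside its binding domain — allowed.
— the villagers: possessor inside the subject DP of the clause headed by 'warned'; does not c-command the pronoun — Principle B does not apply; allowed.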